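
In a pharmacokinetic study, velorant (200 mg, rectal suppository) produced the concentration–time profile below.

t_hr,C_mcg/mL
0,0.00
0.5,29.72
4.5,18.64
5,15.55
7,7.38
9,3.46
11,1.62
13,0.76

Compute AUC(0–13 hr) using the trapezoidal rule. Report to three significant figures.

Trapezoidal AUC_0→13:
  [0→0.5]: (0.00+29.72)/2 × 0.5 = 7.43
  [0.5→4.5]: (29.72+18.64)/2 × 4 = 96.72
  [4.5→5]: (18.64+15.55)/2 × 0.5 = 8.5475
  [5→7]: (15.55+7.38)/2 × 2 = 22.93
  [7→9]: (7.38+3.46)/2 × 2 = 10.84
  [9→11]: (3.46+1.62)/2 × 2 = 5.08
  [11→13]: (1.62+0.76)/2 × 2 = 2.38
  Sum = 153.9275 mcg/mL·hr

AUC = 154 mcg/mL·hr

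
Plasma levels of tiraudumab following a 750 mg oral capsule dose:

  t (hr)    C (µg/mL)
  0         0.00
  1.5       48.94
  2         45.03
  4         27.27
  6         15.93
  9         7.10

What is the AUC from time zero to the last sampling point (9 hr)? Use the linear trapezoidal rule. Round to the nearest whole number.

AUC = 210 µg/mL·hr

Trapezoidal AUC_0→9:
  [0→1.5]: (0.00+48.94)/2 × 1.5 = 36.705
  [1.5→2]: (48.94+45.03)/2 × 0.5 = 23.4925
  [2→4]: (45.03+27.27)/2 × 2 = 72.3
  [4→6]: (27.27+15.93)/2 × 2 = 43.2
  [6→9]: (15.93+7.10)/2 × 3 = 34.545
  Sum = 210.2425 µg/mL·hr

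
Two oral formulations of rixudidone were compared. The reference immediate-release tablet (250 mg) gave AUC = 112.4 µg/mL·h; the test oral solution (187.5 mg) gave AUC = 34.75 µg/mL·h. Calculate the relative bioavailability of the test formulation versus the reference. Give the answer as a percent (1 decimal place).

F_rel = (AUC_test/D_test) / (AUC_ref/D_ref)
      = (34.75/187.5) / (112.4/250)
      = 0.185333 / 0.4496 = 0.4122 = 41.22%

F_rel = 41.2%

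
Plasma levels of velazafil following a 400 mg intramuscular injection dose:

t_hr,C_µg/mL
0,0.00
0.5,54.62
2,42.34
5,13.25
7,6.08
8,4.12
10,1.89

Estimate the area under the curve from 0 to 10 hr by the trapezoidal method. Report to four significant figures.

Trapezoidal AUC_0→10:
  [0→0.5]: (0.00+54.62)/2 × 0.5 = 13.655
  [0.5→2]: (54.62+42.34)/2 × 1.5 = 72.72
  [2→5]: (42.34+13.25)/2 × 3 = 83.385
  [5→7]: (13.25+6.08)/2 × 2 = 19.33
  [7→8]: (6.08+4.12)/2 × 1 = 5.1
  [8→10]: (4.12+1.89)/2 × 2 = 6.01
  Sum = 200.2 µg/mL·hr

AUC = 200.2 µg/mL·hr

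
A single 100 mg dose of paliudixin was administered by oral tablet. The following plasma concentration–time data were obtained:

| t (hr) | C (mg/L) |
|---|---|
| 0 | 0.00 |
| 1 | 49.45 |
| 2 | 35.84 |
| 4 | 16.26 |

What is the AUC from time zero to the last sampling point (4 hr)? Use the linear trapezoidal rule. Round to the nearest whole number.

AUC = 119 mg/L·hr

Trapezoidal AUC_0→4:
  [0→1]: (0.00+49.45)/2 × 1 = 24.725
  [1→2]: (49.45+35.84)/2 × 1 = 42.645
  [2→4]: (35.84+16.26)/2 × 2 = 52.1
  Sum = 119.47 mg/L·hr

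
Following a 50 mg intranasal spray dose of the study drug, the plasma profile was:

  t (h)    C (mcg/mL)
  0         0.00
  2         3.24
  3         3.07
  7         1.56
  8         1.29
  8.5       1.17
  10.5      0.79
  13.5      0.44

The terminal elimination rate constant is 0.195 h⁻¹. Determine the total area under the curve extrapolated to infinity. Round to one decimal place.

Trapezoidal AUC_0→13.5:
  [0→2]: (0.00+3.24)/2 × 2 = 3.24
  [2→3]: (3.24+3.07)/2 × 1 = 3.155
  [3→7]: (3.07+1.56)/2 × 4 = 9.26
  [7→8]: (1.56+1.29)/2 × 1 = 1.425
  [8→8.5]: (1.29+1.17)/2 × 0.5 = 0.615
  [8.5→10.5]: (1.17+0.79)/2 × 2 = 1.96
  [10.5→13.5]: (0.79+0.44)/2 × 3 = 1.845
  Sum = 21.5 mcg/mL·h
Extrapolated tail: C_last / k_e = 0.44 / 0.195 = 2.256
AUC_0→∞ = 21.5 + 2.256 = 23.756 mcg/mL·h

AUC = 23.8 mcg/mL·h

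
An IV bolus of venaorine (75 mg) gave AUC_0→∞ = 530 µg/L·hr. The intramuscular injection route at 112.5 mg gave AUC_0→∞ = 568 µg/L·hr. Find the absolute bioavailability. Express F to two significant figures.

F = (AUC_ev / D_ev) / (AUC_iv / D_iv)
  = (568/112.5) / (530/75)
  = 5.04889 / 7.06667 = 0.7145

F = 0.71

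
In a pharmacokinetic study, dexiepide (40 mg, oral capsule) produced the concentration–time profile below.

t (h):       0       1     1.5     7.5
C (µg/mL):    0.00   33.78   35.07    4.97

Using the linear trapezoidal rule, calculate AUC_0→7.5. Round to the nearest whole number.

AUC = 154 µg/mL·h

Trapezoidal AUC_0→7.5:
  [0→1]: (0.00+33.78)/2 × 1 = 16.89
  [1→1.5]: (33.78+35.07)/2 × 0.5 = 17.2125
  [1.5→7.5]: (35.07+4.97)/2 × 6 = 120.12
  Sum = 154.2225 µg/mL·h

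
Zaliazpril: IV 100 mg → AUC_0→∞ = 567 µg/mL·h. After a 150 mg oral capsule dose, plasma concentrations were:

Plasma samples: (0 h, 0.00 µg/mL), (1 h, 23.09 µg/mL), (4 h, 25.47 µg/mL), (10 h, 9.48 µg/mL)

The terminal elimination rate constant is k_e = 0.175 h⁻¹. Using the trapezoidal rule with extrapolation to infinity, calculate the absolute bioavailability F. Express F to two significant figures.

Trapezoidal AUC_0→10 (oral capsule):
  [0→1]: (0.00+23.09)/2 × 1 = 11.545
  [1→4]: (23.09+25.47)/2 × 3 = 72.84
  [4→10]: (25.47+9.48)/2 × 6 = 104.85
  Sum = 189.235 µg/mL·h
Tail: C_last/k_e = 9.48/0.175 = 54.171
AUC_0→∞ (oral capsule) = 189.235 + 54.171 = 243.406 µg/mL·h
F = (AUC_ev/D_ev)/(AUC_iv/D_iv) = (243.406/150)/(567/100) = 1.62271/5.67 = 0.2862

F = 0.29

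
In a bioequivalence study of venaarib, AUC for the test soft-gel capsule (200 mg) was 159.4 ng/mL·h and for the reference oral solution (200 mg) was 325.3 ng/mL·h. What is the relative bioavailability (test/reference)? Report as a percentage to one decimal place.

F_rel = (AUC_test/D_test) / (AUC_ref/D_ref)
      = (159.4/200) / (325.3/200)
      = 0.797 / 1.6265 = 0.4900 = 49.00%

F_rel = 49.0%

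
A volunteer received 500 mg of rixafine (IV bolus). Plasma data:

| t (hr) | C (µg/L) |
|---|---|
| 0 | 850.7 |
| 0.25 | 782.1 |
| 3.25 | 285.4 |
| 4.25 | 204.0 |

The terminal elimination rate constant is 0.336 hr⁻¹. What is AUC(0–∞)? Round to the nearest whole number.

AUC = 2657 µg/L·hr

Trapezoidal AUC_0→4.25:
  [0→0.25]: (850.7+782.1)/2 × 0.25 = 204.1
  [0.25→3.25]: (782.1+285.4)/2 × 3 = 1601.25
  [3.25→4.25]: (285.4+204.0)/2 × 1 = 244.7
  Sum = 2050.05 µg/L·hr
Extrapolated tail: C_last / k_e = 204.0 / 0.336 = 607.143
AUC_0→∞ = 2050.05 + 607.143 = 2657.193 µg/L·hr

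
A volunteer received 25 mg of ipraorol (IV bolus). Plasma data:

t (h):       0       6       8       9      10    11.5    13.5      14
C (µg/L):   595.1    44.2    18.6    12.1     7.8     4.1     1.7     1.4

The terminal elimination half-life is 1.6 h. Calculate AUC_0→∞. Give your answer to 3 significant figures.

Trapezoidal AUC_0→14:
  [0→6]: (595.1+44.2)/2 × 6 = 1917.9
  [6→8]: (44.2+18.6)/2 × 2 = 62.8
  [8→9]: (18.6+12.1)/2 × 1 = 15.35
  [9→10]: (12.1+7.8)/2 × 1 = 9.95
  [10→11.5]: (7.8+4.1)/2 × 1.5 = 8.925
  [11.5→13.5]: (4.1+1.7)/2 × 2 = 5.8
  [13.5→14]: (1.7+1.4)/2 × 0.5 = 0.775
  Sum = 2021.5 µg/L·h
k_e = ln2 / t½ = 0.693147 / 1.6 = 0.4332 h^-1
Extrapolated tail: C_last / k_e = 1.4 / 0.4332 = 3.232
AUC_0→∞ = 2021.5 + 3.232 = 2024.732 µg/L·h

AUC = 2020 µg/L·h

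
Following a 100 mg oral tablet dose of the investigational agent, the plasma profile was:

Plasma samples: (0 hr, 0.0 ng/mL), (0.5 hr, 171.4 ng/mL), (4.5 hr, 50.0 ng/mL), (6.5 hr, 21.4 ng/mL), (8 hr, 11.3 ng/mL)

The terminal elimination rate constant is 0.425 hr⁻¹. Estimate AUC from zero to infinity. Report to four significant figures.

Trapezoidal AUC_0→8:
  [0→0.5]: (0.0+171.4)/2 × 0.5 = 42.85
  [0.5→4.5]: (171.4+50.0)/2 × 4 = 442.8
  [4.5→6.5]: (50.0+21.4)/2 × 2 = 71.4
  [6.5→8]: (21.4+11.3)/2 × 1.5 = 24.525
  Sum = 581.575 ng/mL·hr
Extrapolated tail: C_last / k_e = 11.3 / 0.425 = 26.588
AUC_0→∞ = 581.575 + 26.588 = 608.163 ng/mL·hr

AUC = 608.2 ng/mL·hr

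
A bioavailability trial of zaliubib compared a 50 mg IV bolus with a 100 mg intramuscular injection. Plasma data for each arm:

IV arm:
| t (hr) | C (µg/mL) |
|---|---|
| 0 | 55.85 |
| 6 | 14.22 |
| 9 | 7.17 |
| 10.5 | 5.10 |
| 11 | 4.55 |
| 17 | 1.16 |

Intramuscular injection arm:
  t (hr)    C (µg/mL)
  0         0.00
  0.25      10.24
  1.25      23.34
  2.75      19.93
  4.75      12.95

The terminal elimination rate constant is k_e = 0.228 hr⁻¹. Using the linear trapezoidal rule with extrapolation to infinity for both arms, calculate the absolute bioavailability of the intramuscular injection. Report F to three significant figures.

Trapezoidal AUC_0→17 (IV):
  [0→6]: (55.85+14.22)/2 × 6 = 210.21
  [6→9]: (14.22+7.17)/2 × 3 = 32.085
  [9→10.5]: (7.17+5.10)/2 × 1.5 = 9.2025
  [10.5→11]: (5.10+4.55)/2 × 0.5 = 2.4125
  [11→17]: (4.55+1.16)/2 × 6 = 17.13
  Sum = 271.04 µg/mL·hr
IV tail: 1.16/0.228 = 5.088; AUC_iv,0→∞ = 271.04 + 5.088 = 276.128 µg/mL·hr
Trapezoidal AUC_0→4.75 (intramuscular injection):
  [0→0.25]: (0.00+10.24)/2 × 0.25 = 1.28
  [0.25→1.25]: (10.24+23.34)/2 × 1 = 16.79
  [1.25→2.75]: (23.34+19.93)/2 × 1.5 = 32.4525
  [2.75→4.75]: (19.93+12.95)/2 × 2 = 32.88
  Sum = 83.4025 µg/mL·hr
intramuscular injection tail: 12.95/0.228 = 56.798; AUC_ev,0→∞ = 83.4025 + 56.798 = 140.2005 µg/mL·hr
F = (AUC_ev/D_ev)/(AUC_iv/D_iv) = (140.2005/100)/(276.128/50) = 1.402005/5.52256 = 0.2539

F = 0.254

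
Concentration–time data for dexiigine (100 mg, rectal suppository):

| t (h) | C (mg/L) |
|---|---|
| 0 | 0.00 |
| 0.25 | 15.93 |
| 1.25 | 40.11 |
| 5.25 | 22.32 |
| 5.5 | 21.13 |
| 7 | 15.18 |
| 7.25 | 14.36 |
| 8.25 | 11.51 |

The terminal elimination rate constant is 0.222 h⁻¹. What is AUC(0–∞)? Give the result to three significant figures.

Trapezoidal AUC_0→8.25:
  [0→0.25]: (0.00+15.93)/2 × 0.25 = 1.99125
  [0.25→1.25]: (15.93+40.11)/2 × 1 = 28.02
  [1.25→5.25]: (40.11+22.32)/2 × 4 = 124.86
  [5.25→5.5]: (22.32+21.13)/2 × 0.25 = 5.43125
  [5.5→7]: (21.13+15.18)/2 × 1.5 = 27.2325
  [7→7.25]: (15.18+14.36)/2 × 0.25 = 3.6925
  [7.25→8.25]: (14.36+11.51)/2 × 1 = 12.935
  Sum = 204.1625 mg/L·h
Extrapolated tail: C_last / k_e = 11.51 / 0.222 = 51.847
AUC_0→∞ = 204.1625 + 51.847 = 256.0095 mg/L·h

AUC = 256 mg/L·h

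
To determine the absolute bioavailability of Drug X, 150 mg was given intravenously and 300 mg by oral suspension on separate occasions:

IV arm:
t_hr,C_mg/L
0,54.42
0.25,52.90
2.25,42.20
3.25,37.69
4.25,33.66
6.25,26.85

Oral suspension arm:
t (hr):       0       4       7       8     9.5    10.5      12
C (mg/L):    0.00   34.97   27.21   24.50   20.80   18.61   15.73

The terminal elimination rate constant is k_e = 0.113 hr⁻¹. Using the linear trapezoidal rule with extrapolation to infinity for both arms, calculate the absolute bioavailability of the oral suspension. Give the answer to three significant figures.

Trapezoidal AUC_0→6.25 (IV):
  [0→0.25]: (54.42+52.90)/2 × 0.25 = 13.415
  [0.25→2.25]: (52.90+42.20)/2 × 2 = 95.1
  [2.25→3.25]: (42.20+37.69)/2 × 1 = 39.945
  [3.25→4.25]: (37.69+33.66)/2 × 1 = 35.675
  [4.25→6.25]: (33.66+26.85)/2 × 2 = 60.51
  Sum = 244.645 mg/L·hr
IV tail: 26.85/0.113 = 237.611; AUC_iv,0→∞ = 244.645 + 237.611 = 482.256 mg/L·hr
Trapezoidal AUC_0→12 (oral suspension):
  [0→4]: (0.00+34.97)/2 × 4 = 69.94
  [4→7]: (34.97+27.21)/2 × 3 = 93.27
  [7→8]: (27.21+24.50)/2 × 1 = 25.855
  [8→9.5]: (24.50+20.80)/2 × 1.5 = 33.975
  [9.5→10.5]: (20.80+18.61)/2 × 1 = 19.705
  [10.5→12]: (18.61+15.73)/2 × 1.5 = 25.755
  Sum = 268.5 mg/L·hr
oral suspension tail: 15.73/0.113 = 139.204; AUC_ev,0→∞ = 268.5 + 139.204 = 407.704 mg/L·hr
F = (AUC_ev/D_ev)/(AUC_iv/D_iv) = (407.704/300)/(482.256/150) = 1.35901/3.21504 = 0.4227

F = 0.423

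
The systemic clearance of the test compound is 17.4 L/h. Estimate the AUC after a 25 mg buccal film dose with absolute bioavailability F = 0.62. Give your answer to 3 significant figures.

AUC = 0.891 mg/L·h

AUC_0→∞ = F × Dose / CL
        = 0.62 × 25 / 17.4 = 0.890805 mg/L·h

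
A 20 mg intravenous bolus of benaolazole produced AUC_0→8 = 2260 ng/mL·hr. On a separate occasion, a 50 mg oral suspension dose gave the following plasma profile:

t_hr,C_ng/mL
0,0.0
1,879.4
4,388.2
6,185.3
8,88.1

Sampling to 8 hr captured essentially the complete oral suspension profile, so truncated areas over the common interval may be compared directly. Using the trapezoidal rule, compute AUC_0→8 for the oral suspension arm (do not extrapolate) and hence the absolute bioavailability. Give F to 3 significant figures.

Trapezoidal AUC_0→8 (oral suspension):
  [0→1]: (0.0+879.4)/2 × 1 = 439.7
  [1→4]: (879.4+388.2)/2 × 3 = 1901.4
  [4→6]: (388.2+185.3)/2 × 2 = 573.5
  [6→8]: (185.3+88.1)/2 × 2 = 273.4
  Sum = 3188.0 ng/mL·hr
F = (AUC_ev/D_ev)/(AUC_iv/D_iv) = (3188.0/50)/(2260/20) = 63.76/113 = 0.5642

F = 0.564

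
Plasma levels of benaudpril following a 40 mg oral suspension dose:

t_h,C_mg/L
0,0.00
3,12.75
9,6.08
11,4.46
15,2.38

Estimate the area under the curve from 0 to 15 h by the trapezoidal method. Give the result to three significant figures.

AUC = 99.8 mg/L·h

Trapezoidal AUC_0→15:
  [0→3]: (0.00+12.75)/2 × 3 = 19.125
  [3→9]: (12.75+6.08)/2 × 6 = 56.49
  [9→11]: (6.08+4.46)/2 × 2 = 10.54
  [11→15]: (4.46+2.38)/2 × 4 = 13.68
  Sum = 99.835 mg/L·h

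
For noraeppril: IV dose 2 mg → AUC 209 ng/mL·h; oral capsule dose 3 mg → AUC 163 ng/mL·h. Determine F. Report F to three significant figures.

F = (AUC_ev / D_ev) / (AUC_iv / D_iv)
  = (163/3) / (209/2)
  = 54.3333 / 104.5 = 0.5199

F = 0.520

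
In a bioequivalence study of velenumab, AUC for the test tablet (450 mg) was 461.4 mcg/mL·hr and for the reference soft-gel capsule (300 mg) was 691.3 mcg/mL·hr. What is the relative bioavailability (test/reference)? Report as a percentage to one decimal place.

F_rel = 44.5%

F_rel = (AUC_test/D_test) / (AUC_ref/D_ref)
      = (461.4/450) / (691.3/300)
      = 1.02533 / 2.30433 = 0.4450 = 44.50%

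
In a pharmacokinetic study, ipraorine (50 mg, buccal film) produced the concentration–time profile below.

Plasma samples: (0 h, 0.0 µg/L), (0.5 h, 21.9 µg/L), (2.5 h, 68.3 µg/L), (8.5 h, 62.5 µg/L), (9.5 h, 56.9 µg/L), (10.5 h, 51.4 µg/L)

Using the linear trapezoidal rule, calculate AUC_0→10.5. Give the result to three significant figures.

AUC = 602 µg/L·h

Trapezoidal AUC_0→10.5:
  [0→0.5]: (0.0+21.9)/2 × 0.5 = 5.475
  [0.5→2.5]: (21.9+68.3)/2 × 2 = 90.2
  [2.5→8.5]: (68.3+62.5)/2 × 6 = 392.4
  [8.5→9.5]: (62.5+56.9)/2 × 1 = 59.7
  [9.5→10.5]: (56.9+51.4)/2 × 1 = 54.15
  Sum = 601.925 µg/L·h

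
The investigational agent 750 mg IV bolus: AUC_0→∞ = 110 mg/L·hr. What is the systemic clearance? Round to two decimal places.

CL = Dose_iv / AUC_0→∞
   = 750 / 110 = 6.81818 L/hr

CL = 6.82 L/hr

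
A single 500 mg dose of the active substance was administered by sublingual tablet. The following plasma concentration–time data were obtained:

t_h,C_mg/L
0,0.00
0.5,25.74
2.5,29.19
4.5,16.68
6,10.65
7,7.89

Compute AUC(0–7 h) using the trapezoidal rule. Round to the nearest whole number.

Trapezoidal AUC_0→7:
  [0→0.5]: (0.00+25.74)/2 × 0.5 = 6.435
  [0.5→2.5]: (25.74+29.19)/2 × 2 = 54.93
  [2.5→4.5]: (29.19+16.68)/2 × 2 = 45.87
  [4.5→6]: (16.68+10.65)/2 × 1.5 = 20.4975
  [6→7]: (10.65+7.89)/2 × 1 = 9.27
  Sum = 137.0025 mg/L·h

AUC = 137 mg/L·h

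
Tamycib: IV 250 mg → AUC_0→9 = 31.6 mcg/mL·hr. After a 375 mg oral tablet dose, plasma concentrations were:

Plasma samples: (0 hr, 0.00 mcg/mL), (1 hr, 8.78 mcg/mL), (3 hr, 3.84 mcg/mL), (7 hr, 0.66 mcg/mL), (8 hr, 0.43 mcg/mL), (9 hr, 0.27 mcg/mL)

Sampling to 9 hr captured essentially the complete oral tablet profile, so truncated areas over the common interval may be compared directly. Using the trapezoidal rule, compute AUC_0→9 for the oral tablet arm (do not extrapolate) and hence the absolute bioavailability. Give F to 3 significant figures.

F = 0.568

Trapezoidal AUC_0→9 (oral tablet):
  [0→1]: (0.00+8.78)/2 × 1 = 4.39
  [1→3]: (8.78+3.84)/2 × 2 = 12.62
  [3→7]: (3.84+0.66)/2 × 4 = 9.0
  [7→8]: (0.66+0.43)/2 × 1 = 0.545
  [8→9]: (0.43+0.27)/2 × 1 = 0.35
  Sum = 26.905 mcg/mL·hr
F = (AUC_ev/D_ev)/(AUC_iv/D_iv) = (26.905/375)/(31.6/250) = 0.0717467/0.1264 = 0.5676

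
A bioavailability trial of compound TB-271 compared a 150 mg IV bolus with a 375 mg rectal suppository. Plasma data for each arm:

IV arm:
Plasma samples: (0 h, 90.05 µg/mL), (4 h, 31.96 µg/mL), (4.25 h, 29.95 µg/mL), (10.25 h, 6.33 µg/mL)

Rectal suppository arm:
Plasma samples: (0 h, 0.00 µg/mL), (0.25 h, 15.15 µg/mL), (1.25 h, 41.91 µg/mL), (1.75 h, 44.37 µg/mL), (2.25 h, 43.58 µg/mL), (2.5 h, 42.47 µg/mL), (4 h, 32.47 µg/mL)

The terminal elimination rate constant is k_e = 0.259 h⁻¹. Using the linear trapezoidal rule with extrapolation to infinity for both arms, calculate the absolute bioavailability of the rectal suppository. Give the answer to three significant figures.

F = 0.277

Trapezoidal AUC_0→10.25 (IV):
  [0→4]: (90.05+31.96)/2 × 4 = 244.02
  [4→4.25]: (31.96+29.95)/2 × 0.25 = 7.73875
  [4.25→10.25]: (29.95+6.33)/2 × 6 = 108.84
  Sum = 360.59875 µg/mL·h
IV tail: 6.33/0.259 = 24.440; AUC_iv,0→∞ = 360.59875 + 24.440 = 385.03875 µg/mL·h
Trapezoidal AUC_0→4 (rectal suppository):
  [0→0.25]: (0.00+15.15)/2 × 0.25 = 1.89375
  [0.25→1.25]: (15.15+41.91)/2 × 1 = 28.53
  [1.25→1.75]: (41.91+44.37)/2 × 0.5 = 21.57
  [1.75→2.25]: (44.37+43.58)/2 × 0.5 = 21.9875
  [2.25→2.5]: (43.58+42.47)/2 × 0.25 = 10.75625
  [2.5→4]: (42.47+32.47)/2 × 1.5 = 56.205
  Sum = 140.9425 µg/mL·h
rectal suppository tail: 32.47/0.259 = 125.367; AUC_ev,0→∞ = 140.9425 + 125.367 = 266.3095 µg/mL·h
F = (AUC_ev/D_ev)/(AUC_iv/D_iv) = (266.3095/375)/(385.03875/150) = 0.710159/2.566925 = 0.2767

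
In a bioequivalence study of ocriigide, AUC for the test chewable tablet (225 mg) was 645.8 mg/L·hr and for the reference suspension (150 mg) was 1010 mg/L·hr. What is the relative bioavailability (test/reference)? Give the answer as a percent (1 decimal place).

F_rel = 42.6%

F_rel = (AUC_test/D_test) / (AUC_ref/D_ref)
      = (645.8/225) / (1010/150)
      = 2.87022 / 6.73333 = 0.4263 = 42.63%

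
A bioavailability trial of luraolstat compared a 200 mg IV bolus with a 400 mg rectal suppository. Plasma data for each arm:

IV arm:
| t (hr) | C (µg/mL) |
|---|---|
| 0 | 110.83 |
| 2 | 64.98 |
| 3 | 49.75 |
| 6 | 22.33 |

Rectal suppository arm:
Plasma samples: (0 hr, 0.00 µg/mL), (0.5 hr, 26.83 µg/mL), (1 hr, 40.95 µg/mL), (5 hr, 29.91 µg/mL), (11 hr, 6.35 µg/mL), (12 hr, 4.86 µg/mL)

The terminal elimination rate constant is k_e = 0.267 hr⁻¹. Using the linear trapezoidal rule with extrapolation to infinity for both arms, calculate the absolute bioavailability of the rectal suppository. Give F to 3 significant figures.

F = 0.351

Trapezoidal AUC_0→6 (IV):
  [0→2]: (110.83+64.98)/2 × 2 = 175.81
  [2→3]: (64.98+49.75)/2 × 1 = 57.365
  [3→6]: (49.75+22.33)/2 × 3 = 108.12
  Sum = 341.295 µg/mL·hr
IV tail: 22.33/0.267 = 83.633; AUC_iv,0→∞ = 341.295 + 83.633 = 424.928 µg/mL·hr
Trapezoidal AUC_0→12 (rectal suppository):
  [0→0.5]: (0.00+26.83)/2 × 0.5 = 6.7075
  [0.5→1]: (26.83+40.95)/2 × 0.5 = 16.945
  [1→5]: (40.95+29.91)/2 × 4 = 141.72
  [5→11]: (29.91+6.35)/2 × 6 = 108.78
  [11→12]: (6.35+4.86)/2 × 1 = 5.605
  Sum = 279.7575 µg/mL·hr
rectal suppository tail: 4.86/0.267 = 18.202; AUC_ev,0→∞ = 279.7575 + 18.202 = 297.9595 µg/mL·hr
F = (AUC_ev/D_ev)/(AUC_iv/D_iv) = (297.9595/400)/(424.928/200) = 0.74489875/2.12464 = 0.3506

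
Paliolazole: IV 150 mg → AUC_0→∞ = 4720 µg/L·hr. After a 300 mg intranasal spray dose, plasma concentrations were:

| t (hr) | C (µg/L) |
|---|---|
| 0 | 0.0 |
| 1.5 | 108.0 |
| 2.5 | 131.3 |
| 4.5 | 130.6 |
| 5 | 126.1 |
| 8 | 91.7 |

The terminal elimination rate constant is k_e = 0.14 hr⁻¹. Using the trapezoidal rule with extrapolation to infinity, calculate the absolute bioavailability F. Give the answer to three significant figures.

Trapezoidal AUC_0→8 (intranasal spray):
  [0→1.5]: (0.0+108.0)/2 × 1.5 = 81.0
  [1.5→2.5]: (108.0+131.3)/2 × 1 = 119.65
  [2.5→4.5]: (131.3+130.6)/2 × 2 = 261.9
  [4.5→5]: (130.6+126.1)/2 × 0.5 = 64.175
  [5→8]: (126.1+91.7)/2 × 3 = 326.7
  Sum = 853.425 µg/L·hr
Tail: C_last/k_e = 91.7/0.14 = 655.000
AUC_0→∞ (intranasal spray) = 853.425 + 655.000 = 1508.425 µg/L·hr
F = (AUC_ev/D_ev)/(AUC_iv/D_iv) = (1508.425/300)/(4720/150) = 5.02808/31.4667 = 0.1598

F = 0.160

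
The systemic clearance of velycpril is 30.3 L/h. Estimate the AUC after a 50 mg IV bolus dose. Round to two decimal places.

AUC_0→∞ = Dose_iv / CL
        = 50 / 30.3 = 1.65017 mg/L·h

AUC = 1.65 mg/L·h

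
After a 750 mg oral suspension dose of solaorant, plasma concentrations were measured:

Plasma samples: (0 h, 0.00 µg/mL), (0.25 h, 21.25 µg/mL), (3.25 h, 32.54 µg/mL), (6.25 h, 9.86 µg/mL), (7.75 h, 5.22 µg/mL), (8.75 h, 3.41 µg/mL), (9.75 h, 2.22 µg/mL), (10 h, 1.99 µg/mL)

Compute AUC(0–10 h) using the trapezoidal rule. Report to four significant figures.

Trapezoidal AUC_0→10:
  [0→0.25]: (0.00+21.25)/2 × 0.25 = 2.65625
  [0.25→3.25]: (21.25+32.54)/2 × 3 = 80.685
  [3.25→6.25]: (32.54+9.86)/2 × 3 = 63.6
  [6.25→7.75]: (9.86+5.22)/2 × 1.5 = 11.31
  [7.75→8.75]: (5.22+3.41)/2 × 1 = 4.315
  [8.75→9.75]: (3.41+2.22)/2 × 1 = 2.815
  [9.75→10]: (2.22+1.99)/2 × 0.25 = 0.52625
  Sum = 165.9075 µg/mL·h

AUC = 165.9 µg/mL·h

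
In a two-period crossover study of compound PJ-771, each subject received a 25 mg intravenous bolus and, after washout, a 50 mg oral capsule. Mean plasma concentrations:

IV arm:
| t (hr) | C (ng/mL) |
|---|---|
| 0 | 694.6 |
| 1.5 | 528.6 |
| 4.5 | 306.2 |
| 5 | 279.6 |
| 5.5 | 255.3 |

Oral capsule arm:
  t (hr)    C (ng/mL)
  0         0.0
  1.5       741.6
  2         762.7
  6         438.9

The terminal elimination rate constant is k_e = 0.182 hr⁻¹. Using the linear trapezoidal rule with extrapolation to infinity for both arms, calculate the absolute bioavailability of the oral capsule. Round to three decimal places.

Trapezoidal AUC_0→5.5 (IV):
  [0→1.5]: (694.6+528.6)/2 × 1.5 = 917.4
  [1.5→4.5]: (528.6+306.2)/2 × 3 = 1252.2
  [4.5→5]: (306.2+279.6)/2 × 0.5 = 146.45
  [5→5.5]: (279.6+255.3)/2 × 0.5 = 133.725
  Sum = 2449.775 ng/mL·hr
IV tail: 255.3/0.182 = 1402.747; AUC_iv,0→∞ = 2449.775 + 1402.747 = 3852.522 ng/mL·hr
Trapezoidal AUC_0→6 (oral capsule):
  [0→1.5]: (0.0+741.6)/2 × 1.5 = 556.2
  [1.5→2]: (741.6+762.7)/2 × 0.5 = 376.075
  [2→6]: (762.7+438.9)/2 × 4 = 2403.2
  Sum = 3335.475 ng/mL·hr
oral capsule tail: 438.9/0.182 = 2411.538; AUC_ev,0→∞ = 3335.475 + 2411.538 = 5747.013 ng/mL·hr
F = (AUC_ev/D_ev)/(AUC_iv/D_iv) = (5747.013/50)/(3852.522/25) = 114.94026/154.10088 = 0.7459

F = 0.746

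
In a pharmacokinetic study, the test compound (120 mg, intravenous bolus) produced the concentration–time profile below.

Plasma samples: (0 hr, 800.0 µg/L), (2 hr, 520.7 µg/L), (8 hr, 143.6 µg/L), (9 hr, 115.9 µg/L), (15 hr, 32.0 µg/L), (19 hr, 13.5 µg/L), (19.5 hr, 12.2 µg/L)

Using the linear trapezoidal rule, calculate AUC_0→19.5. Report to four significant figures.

AUC = 3984 µg/L·hr

Trapezoidal AUC_0→19.5:
  [0→2]: (800.0+520.7)/2 × 2 = 1320.7
  [2→8]: (520.7+143.6)/2 × 6 = 1992.9
  [8→9]: (143.6+115.9)/2 × 1 = 129.75
  [9→15]: (115.9+32.0)/2 × 6 = 443.7
  [15→19]: (32.0+13.5)/2 × 4 = 91.0
  [19→19.5]: (13.5+12.2)/2 × 0.5 = 6.425
  Sum = 3984.475 µg/L·hr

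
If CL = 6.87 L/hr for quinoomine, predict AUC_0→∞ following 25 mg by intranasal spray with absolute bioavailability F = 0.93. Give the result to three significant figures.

AUC_0→∞ = F × Dose / CL
        = 0.93 × 25 / 6.87 = 3.38428 mg/L·hr

AUC = 3.38 mg/L·hr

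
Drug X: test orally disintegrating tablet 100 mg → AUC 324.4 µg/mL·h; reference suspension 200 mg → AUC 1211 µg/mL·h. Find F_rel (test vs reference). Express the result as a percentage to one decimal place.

F_rel = (AUC_test/D_test) / (AUC_ref/D_ref)
      = (324.4/100) / (1211/200)
      = 3.244 / 6.055 = 0.5358 = 53.58%

F_rel = 53.6%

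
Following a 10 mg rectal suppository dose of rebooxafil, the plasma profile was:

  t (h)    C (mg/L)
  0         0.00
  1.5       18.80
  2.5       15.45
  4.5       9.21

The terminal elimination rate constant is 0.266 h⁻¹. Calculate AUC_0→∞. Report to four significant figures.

Trapezoidal AUC_0→4.5:
  [0→1.5]: (0.00+18.80)/2 × 1.5 = 14.1
  [1.5→2.5]: (18.80+15.45)/2 × 1 = 17.125
  [2.5→4.5]: (15.45+9.21)/2 × 2 = 24.66
  Sum = 55.885 mg/L·h
Extrapolated tail: C_last / k_e = 9.21 / 0.266 = 34.624
AUC_0→∞ = 55.885 + 34.624 = 90.509 mg/L·h

AUC = 90.51 mg/L·h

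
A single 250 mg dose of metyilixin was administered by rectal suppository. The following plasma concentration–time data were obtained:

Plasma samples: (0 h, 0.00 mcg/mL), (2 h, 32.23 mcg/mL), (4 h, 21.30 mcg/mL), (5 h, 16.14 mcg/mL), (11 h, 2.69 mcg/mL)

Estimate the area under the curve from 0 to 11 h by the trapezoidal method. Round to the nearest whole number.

AUC = 161 mcg/mL·h

Trapezoidal AUC_0→11:
  [0→2]: (0.00+32.23)/2 × 2 = 32.23
  [2→4]: (32.23+21.30)/2 × 2 = 53.53
  [4→5]: (21.30+16.14)/2 × 1 = 18.72
  [5→11]: (16.14+2.69)/2 × 6 = 56.49
  Sum = 160.97 mcg/mL·h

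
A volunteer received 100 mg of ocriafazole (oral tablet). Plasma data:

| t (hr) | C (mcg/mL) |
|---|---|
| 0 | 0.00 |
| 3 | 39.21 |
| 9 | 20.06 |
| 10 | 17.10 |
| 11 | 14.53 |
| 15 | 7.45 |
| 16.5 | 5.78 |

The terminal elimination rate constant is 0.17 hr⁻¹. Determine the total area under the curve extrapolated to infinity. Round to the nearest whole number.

AUC = 359 mcg/mL·hr

Trapezoidal AUC_0→16.5:
  [0→3]: (0.00+39.21)/2 × 3 = 58.815
  [3→9]: (39.21+20.06)/2 × 6 = 177.81
  [9→10]: (20.06+17.10)/2 × 1 = 18.58
  [10→11]: (17.10+14.53)/2 × 1 = 15.815
  [11→15]: (14.53+7.45)/2 × 4 = 43.96
  [15→16.5]: (7.45+5.78)/2 × 1.5 = 9.9225
  Sum = 324.9025 mcg/mL·hr
Extrapolated tail: C_last / k_e = 5.78 / 0.17 = 34.000
AUC_0→∞ = 324.9025 + 34.000 = 358.9025 mcg/mL·hr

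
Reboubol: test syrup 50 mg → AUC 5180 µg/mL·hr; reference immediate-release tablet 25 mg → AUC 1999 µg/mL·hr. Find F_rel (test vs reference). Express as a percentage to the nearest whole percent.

F_rel = (AUC_test/D_test) / (AUC_ref/D_ref)
      = (5180/50) / (1999/25)
      = 103.6 / 79.96 = 1.2956 = 129.56%

F_rel = 130%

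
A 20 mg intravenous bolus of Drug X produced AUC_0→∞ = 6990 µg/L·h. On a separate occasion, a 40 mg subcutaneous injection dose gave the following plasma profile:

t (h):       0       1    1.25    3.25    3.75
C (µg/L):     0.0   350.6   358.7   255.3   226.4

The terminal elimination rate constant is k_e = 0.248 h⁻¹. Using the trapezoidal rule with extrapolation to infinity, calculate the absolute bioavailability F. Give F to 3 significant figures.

Trapezoidal AUC_0→3.75 (subcutaneous injection):
  [0→1]: (0.0+350.6)/2 × 1 = 175.3
  [1→1.25]: (350.6+358.7)/2 × 0.25 = 88.6625
  [1.25→3.25]: (358.7+255.3)/2 × 2 = 614.0
  [3.25→3.75]: (255.3+226.4)/2 × 0.5 = 120.425
  Sum = 998.3875 µg/L·h
Tail: C_last/k_e = 226.4/0.248 = 912.903
AUC_0→∞ (subcutaneous injection) = 998.3875 + 912.903 = 1911.2905 µg/L·h
F = (AUC_ev/D_ev)/(AUC_iv/D_iv) = (1911.2905/40)/(6990/20) = 47.7823/349.5 = 0.1367

F = 0.137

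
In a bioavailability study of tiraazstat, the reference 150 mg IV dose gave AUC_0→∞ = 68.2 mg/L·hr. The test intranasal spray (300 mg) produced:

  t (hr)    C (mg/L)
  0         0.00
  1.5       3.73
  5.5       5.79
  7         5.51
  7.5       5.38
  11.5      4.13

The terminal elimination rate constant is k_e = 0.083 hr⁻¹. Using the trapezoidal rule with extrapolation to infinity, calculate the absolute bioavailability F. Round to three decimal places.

Trapezoidal AUC_0→11.5 (intranasal spray):
  [0→1.5]: (0.00+3.73)/2 × 1.5 = 2.7975
  [1.5→5.5]: (3.73+5.79)/2 × 4 = 19.04
  [5.5→7]: (5.79+5.51)/2 × 1.5 = 8.475
  [7→7.5]: (5.51+5.38)/2 × 0.5 = 2.7225
  [7.5→11.5]: (5.38+4.13)/2 × 4 = 19.02
  Sum = 52.055 mg/L·hr
Tail: C_last/k_e = 4.13/0.083 = 49.759
AUC_0→∞ (intranasal spray) = 52.055 + 49.759 = 101.814 mg/L·hr
F = (AUC_ev/D_ev)/(AUC_iv/D_iv) = (101.814/300)/(68.2/150) = 0.33938/0.454667 = 0.7464

F = 0.746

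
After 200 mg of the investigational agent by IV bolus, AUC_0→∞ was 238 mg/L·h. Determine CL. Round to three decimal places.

CL = 0.840 L/h

CL = Dose_iv / AUC_0→∞
   = 200 / 238 = 0.840336 L/h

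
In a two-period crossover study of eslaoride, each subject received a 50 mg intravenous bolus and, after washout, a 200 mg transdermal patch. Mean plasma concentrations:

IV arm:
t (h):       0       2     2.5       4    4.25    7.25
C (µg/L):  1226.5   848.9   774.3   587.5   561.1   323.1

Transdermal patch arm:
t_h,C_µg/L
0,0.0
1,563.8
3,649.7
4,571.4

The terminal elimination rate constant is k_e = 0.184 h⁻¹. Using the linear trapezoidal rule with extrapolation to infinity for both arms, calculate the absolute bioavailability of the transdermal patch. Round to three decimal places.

Trapezoidal AUC_0→7.25 (IV):
  [0→2]: (1226.5+848.9)/2 × 2 = 2075.4
  [2→2.5]: (848.9+774.3)/2 × 0.5 = 405.8
  [2.5→4]: (774.3+587.5)/2 × 1.5 = 1021.35
  [4→4.25]: (587.5+561.1)/2 × 0.25 = 143.575
  [4.25→7.25]: (561.1+323.1)/2 × 3 = 1326.3
  Sum = 4972.425 µg/L·h
IV tail: 323.1/0.184 = 1755.978; AUC_iv,0→∞ = 4972.425 + 1755.978 = 6728.403 µg/L·h
Trapezoidal AUC_0→4 (transdermal patch):
  [0→1]: (0.0+563.8)/2 × 1 = 281.9
  [1→3]: (563.8+649.7)/2 × 2 = 1213.5
  [3→4]: (649.7+571.4)/2 × 1 = 610.55
  Sum = 2105.95 µg/L·h
transdermal patch tail: 571.4/0.184 = 3105.435; AUC_ev,0→∞ = 2105.95 + 3105.435 = 5211.385 µg/L·h
F = (AUC_ev/D_ev)/(AUC_iv/D_iv) = (5211.385/200)/(6728.403/50) = 26.056925/134.56806 = 0.1936

F = 0.194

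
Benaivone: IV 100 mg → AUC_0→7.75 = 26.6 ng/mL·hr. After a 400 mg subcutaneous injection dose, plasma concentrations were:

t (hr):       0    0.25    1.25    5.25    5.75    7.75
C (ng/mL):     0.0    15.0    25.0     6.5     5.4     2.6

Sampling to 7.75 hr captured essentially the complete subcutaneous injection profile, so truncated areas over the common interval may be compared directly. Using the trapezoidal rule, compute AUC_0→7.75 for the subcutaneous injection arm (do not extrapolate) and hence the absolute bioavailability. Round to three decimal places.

F = 0.901

Trapezoidal AUC_0→7.75 (subcutaneous injection):
  [0→0.25]: (0.0+15.0)/2 × 0.25 = 1.875
  [0.25→1.25]: (15.0+25.0)/2 × 1 = 20.0
  [1.25→5.25]: (25.0+6.5)/2 × 4 = 63.0
  [5.25→5.75]: (6.5+5.4)/2 × 0.5 = 2.975
  [5.75→7.75]: (5.4+2.6)/2 × 2 = 8.0
  Sum = 95.85 ng/mL·hr
F = (AUC_ev/D_ev)/(AUC_iv/D_iv) = (95.85/400)/(26.6/100) = 0.239625/0.266 = 0.9008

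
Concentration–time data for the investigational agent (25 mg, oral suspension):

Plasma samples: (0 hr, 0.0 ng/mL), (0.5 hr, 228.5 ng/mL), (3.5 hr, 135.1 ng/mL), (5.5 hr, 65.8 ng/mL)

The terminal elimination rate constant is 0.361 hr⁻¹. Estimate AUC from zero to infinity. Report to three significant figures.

AUC = 986 ng/mL·hr

Trapezoidal AUC_0→5.5:
  [0→0.5]: (0.0+228.5)/2 × 0.5 = 57.125
  [0.5→3.5]: (228.5+135.1)/2 × 3 = 545.4
  [3.5→5.5]: (135.1+65.8)/2 × 2 = 200.9
  Sum = 803.425 ng/mL·hr
Extrapolated tail: C_last / k_e = 65.8 / 0.361 = 182.271
AUC_0→∞ = 803.425 + 182.271 = 985.696 ng/mL·hr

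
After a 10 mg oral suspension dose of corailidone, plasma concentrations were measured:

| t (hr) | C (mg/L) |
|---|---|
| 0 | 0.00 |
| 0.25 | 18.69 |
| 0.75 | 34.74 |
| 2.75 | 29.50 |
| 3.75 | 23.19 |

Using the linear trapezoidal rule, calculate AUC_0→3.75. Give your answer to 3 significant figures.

AUC = 106 mg/L·hr

Trapezoidal AUC_0→3.75:
  [0→0.25]: (0.00+18.69)/2 × 0.25 = 2.33625
  [0.25→0.75]: (18.69+34.74)/2 × 0.5 = 13.3575
  [0.75→2.75]: (34.74+29.50)/2 × 2 = 64.24
  [2.75→3.75]: (29.50+23.19)/2 × 1 = 26.345
  Sum = 106.27875 mg/L·hr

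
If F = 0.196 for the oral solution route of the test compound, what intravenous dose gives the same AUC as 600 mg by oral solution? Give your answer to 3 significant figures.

D_iv = 118 mg

Systemic exposure from an extravascular dose = F × D_ev, so the equivalent IV dose is F × D_ev.
D_iv = F × D_ev = 0.196 × 600 = 117.6 mg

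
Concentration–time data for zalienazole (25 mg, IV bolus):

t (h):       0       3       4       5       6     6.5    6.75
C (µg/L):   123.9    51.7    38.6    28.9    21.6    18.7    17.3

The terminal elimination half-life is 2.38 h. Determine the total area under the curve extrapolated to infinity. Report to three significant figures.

AUC = 442 µg/L·h

Trapezoidal AUC_0→6.75:
  [0→3]: (123.9+51.7)/2 × 3 = 263.4
  [3→4]: (51.7+38.6)/2 × 1 = 45.15
  [4→5]: (38.6+28.9)/2 × 1 = 33.75
  [5→6]: (28.9+21.6)/2 × 1 = 25.25
  [6→6.5]: (21.6+18.7)/2 × 0.5 = 10.075
  [6.5→6.75]: (18.7+17.3)/2 × 0.25 = 4.5
  Sum = 382.125 µg/L·h
k_e = ln2 / t½ = 0.693147 / 2.38 = 0.2912 h^-1
Extrapolated tail: C_last / k_e = 17.3 / 0.2912 = 59.409
AUC_0→∞ = 382.125 + 59.409 = 441.534 µg/L·h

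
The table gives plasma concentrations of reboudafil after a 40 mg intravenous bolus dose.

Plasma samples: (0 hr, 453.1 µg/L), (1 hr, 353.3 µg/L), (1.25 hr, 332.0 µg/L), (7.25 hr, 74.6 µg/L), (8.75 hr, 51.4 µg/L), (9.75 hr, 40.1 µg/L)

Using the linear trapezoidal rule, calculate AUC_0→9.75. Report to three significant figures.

AUC = 1850 µg/L·hr

Trapezoidal AUC_0→9.75:
  [0→1]: (453.1+353.3)/2 × 1 = 403.2
  [1→1.25]: (353.3+332.0)/2 × 0.25 = 85.6625
  [1.25→7.25]: (332.0+74.6)/2 × 6 = 1219.8
  [7.25→8.75]: (74.6+51.4)/2 × 1.5 = 94.5
  [8.75→9.75]: (51.4+40.1)/2 × 1 = 45.75
  Sum = 1848.9125 µg/L·hr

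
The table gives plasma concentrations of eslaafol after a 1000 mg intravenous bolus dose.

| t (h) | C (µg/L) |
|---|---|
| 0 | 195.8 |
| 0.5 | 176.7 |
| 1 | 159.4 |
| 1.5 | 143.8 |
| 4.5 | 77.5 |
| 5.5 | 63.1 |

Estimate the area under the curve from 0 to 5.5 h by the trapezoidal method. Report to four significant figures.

Trapezoidal AUC_0→5.5:
  [0→0.5]: (195.8+176.7)/2 × 0.5 = 93.125
  [0.5→1]: (176.7+159.4)/2 × 0.5 = 84.025
  [1→1.5]: (159.4+143.8)/2 × 0.5 = 75.8
  [1.5→4.5]: (143.8+77.5)/2 × 3 = 331.95
  [4.5→5.5]: (77.5+63.1)/2 × 1 = 70.3
  Sum = 655.2 µg/L·h

AUC = 655.2 µg/L·h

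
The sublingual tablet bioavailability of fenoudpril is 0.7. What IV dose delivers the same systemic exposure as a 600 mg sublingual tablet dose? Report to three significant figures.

D_iv = 420 mg

Systemic exposure from an extravascular dose = F × D_ev, so the equivalent IV dose is F × D_ev.
D_iv = F × D_ev = 0.7 × 600 = 420 mg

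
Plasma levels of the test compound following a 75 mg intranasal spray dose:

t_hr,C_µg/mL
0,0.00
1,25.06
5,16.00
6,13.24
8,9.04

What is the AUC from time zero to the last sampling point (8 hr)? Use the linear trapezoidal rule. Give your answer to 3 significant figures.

AUC = 132 µg/mL·hr

Trapezoidal AUC_0→8:
  [0→1]: (0.00+25.06)/2 × 1 = 12.53
  [1→5]: (25.06+16.00)/2 × 4 = 82.12
  [5→6]: (16.00+13.24)/2 × 1 = 14.62
  [6→8]: (13.24+9.04)/2 × 2 = 22.28
  Sum = 131.55 µg/mL·hr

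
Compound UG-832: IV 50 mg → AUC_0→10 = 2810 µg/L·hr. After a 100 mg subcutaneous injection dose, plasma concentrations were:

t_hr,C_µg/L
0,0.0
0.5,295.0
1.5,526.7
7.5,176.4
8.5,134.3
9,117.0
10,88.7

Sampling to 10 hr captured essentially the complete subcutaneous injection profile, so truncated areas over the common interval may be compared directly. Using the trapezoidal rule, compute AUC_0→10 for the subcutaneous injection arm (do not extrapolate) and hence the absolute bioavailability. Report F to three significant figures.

Trapezoidal AUC_0→10 (subcutaneous injection):
  [0→0.5]: (0.0+295.0)/2 × 0.5 = 73.75
  [0.5→1.5]: (295.0+526.7)/2 × 1 = 410.85
  [1.5→7.5]: (526.7+176.4)/2 × 6 = 2109.3
  [7.5→8.5]: (176.4+134.3)/2 × 1 = 155.35
  [8.5→9]: (134.3+117.0)/2 × 0.5 = 62.825
  [9→10]: (117.0+88.7)/2 × 1 = 102.85
  Sum = 2914.925 µg/L·hr
F = (AUC_ev/D_ev)/(AUC_iv/D_iv) = (2914.925/100)/(2810/50) = 29.14925/56.2 = 0.5187

F = 0.519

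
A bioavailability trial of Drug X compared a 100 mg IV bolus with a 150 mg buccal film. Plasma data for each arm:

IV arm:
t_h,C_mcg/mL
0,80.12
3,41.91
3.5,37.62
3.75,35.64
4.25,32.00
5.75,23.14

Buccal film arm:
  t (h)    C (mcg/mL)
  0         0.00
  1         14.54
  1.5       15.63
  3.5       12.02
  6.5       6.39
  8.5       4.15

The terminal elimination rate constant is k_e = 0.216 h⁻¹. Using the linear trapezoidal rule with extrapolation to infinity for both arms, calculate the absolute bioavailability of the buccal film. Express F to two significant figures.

Trapezoidal AUC_0→5.75 (IV):
  [0→3]: (80.12+41.91)/2 × 3 = 183.045
  [3→3.5]: (41.91+37.62)/2 × 0.5 = 19.8825
  [3.5→3.75]: (37.62+35.64)/2 × 0.25 = 9.1575
  [3.75→4.25]: (35.64+32.00)/2 × 0.5 = 16.91
  [4.25→5.75]: (32.00+23.14)/2 × 1.5 = 41.355
  Sum = 270.35 mcg/mL·h
IV tail: 23.14/0.216 = 107.130; AUC_iv,0→∞ = 270.35 + 107.130 = 377.48 mcg/mL·h
Trapezoidal AUC_0→8.5 (buccal film):
  [0→1]: (0.00+14.54)/2 × 1 = 7.27
  [1→1.5]: (14.54+15.63)/2 × 0.5 = 7.5425
  [1.5→3.5]: (15.63+12.02)/2 × 2 = 27.65
  [3.5→6.5]: (12.02+6.39)/2 × 3 = 27.615
  [6.5→8.5]: (6.39+4.15)/2 × 2 = 10.54
  Sum = 80.6175 mcg/mL·h
buccal film tail: 4.15/0.216 = 19.213; AUC_ev,0→∞ = 80.6175 + 19.213 = 99.8305 mcg/mL·h
F = (AUC_ev/D_ev)/(AUC_iv/D_iv) = (99.8305/150)/(377.48/100) = 0.665537/3.7748 = 0.1763

F = 0.18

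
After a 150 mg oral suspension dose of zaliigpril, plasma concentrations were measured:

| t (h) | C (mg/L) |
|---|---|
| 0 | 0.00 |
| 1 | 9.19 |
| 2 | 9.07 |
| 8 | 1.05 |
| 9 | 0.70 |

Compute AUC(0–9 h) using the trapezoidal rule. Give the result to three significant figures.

Trapezoidal AUC_0→9:
  [0→1]: (0.00+9.19)/2 × 1 = 4.595
  [1→2]: (9.19+9.07)/2 × 1 = 9.13
  [2→8]: (9.07+1.05)/2 × 6 = 30.36
  [8→9]: (1.05+0.70)/2 × 1 = 0.875
  Sum = 44.96 mg/L·h

AUC = 45.0 mg/L·h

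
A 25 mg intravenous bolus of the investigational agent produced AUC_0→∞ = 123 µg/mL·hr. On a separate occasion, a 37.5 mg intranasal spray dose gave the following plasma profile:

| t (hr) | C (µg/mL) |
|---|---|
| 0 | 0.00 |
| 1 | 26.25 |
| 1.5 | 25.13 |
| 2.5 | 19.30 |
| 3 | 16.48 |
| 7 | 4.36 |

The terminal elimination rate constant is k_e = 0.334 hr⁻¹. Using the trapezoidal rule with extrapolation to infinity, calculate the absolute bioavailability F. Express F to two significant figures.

F = 0.61

Trapezoidal AUC_0→7 (intranasal spray):
  [0→1]: (0.00+26.25)/2 × 1 = 13.125
  [1→1.5]: (26.25+25.13)/2 × 0.5 = 12.845
  [1.5→2.5]: (25.13+19.30)/2 × 1 = 22.215
  [2.5→3]: (19.30+16.48)/2 × 0.5 = 8.945
  [3→7]: (16.48+4.36)/2 × 4 = 41.68
  Sum = 98.81 µg/mL·hr
Tail: C_last/k_e = 4.36/0.334 = 13.054
AUC_0→∞ (intranasal spray) = 98.81 + 13.054 = 111.864 µg/mL·hr
F = (AUC_ev/D_ev)/(AUC_iv/D_iv) = (111.864/37.5)/(123/25) = 2.98304/4.92 = 0.6063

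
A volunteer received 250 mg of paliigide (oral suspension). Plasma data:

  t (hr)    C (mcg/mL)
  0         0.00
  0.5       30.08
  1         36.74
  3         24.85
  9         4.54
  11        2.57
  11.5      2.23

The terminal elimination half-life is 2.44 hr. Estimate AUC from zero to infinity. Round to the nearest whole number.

AUC = 190 mcg/mL·hr

Trapezoidal AUC_0→11.5:
  [0→0.5]: (0.00+30.08)/2 × 0.5 = 7.52
  [0.5→1]: (30.08+36.74)/2 × 0.5 = 16.705
  [1→3]: (36.74+24.85)/2 × 2 = 61.59
  [3→9]: (24.85+4.54)/2 × 6 = 88.17
  [9→11]: (4.54+2.57)/2 × 2 = 7.11
  [11→11.5]: (2.57+2.23)/2 × 0.5 = 1.2
  Sum = 182.295 mcg/mL·hr
k_e = ln2 / t½ = 0.693147 / 2.44 = 0.2841 hr^-1
Extrapolated tail: C_last / k_e = 2.23 / 0.2841 = 7.849
AUC_0→∞ = 182.295 + 7.849 = 190.144 mcg/mL·hr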